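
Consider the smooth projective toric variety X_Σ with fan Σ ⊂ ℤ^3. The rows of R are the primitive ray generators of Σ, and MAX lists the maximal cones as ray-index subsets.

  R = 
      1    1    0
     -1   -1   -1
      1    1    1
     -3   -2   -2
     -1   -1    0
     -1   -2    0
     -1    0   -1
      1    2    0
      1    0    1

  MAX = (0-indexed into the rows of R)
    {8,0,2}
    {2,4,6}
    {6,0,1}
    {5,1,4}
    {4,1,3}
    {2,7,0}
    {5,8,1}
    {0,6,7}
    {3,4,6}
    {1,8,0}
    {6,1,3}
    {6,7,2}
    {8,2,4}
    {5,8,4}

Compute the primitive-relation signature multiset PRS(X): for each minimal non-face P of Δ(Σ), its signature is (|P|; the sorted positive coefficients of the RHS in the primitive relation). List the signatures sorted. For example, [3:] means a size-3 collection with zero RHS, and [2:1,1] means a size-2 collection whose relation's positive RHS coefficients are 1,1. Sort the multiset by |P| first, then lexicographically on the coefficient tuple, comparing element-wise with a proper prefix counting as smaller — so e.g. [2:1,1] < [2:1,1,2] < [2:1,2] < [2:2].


18 collections generate NE(X_Σ); each relation:

  P = {0,4}:  v_{0} + v_{4} = 0  ⇒ sig = [2:]
  P = {1,2}:  v_{1} + v_{2} = 0  ⇒ sig = [2:]
  P = {5,7}:  v_{5} + v_{7} = 0  ⇒ sig = [2:]
  P = {6,8}:  v_{6} + v_{8} = 0  ⇒ sig = [2:]
  P = {0,3}:  v_{0} + v_{3} = v_{1} + v_{6}  ⇒ sig = [2:1,1]
  P = {0,5}:  v_{0} + v_{5} = v_{1} + v_{8}  ⇒ sig = [2:1,1]
  P = {1,7}:  v_{1} + v_{7} = v_{0} + v_{6}  ⇒ sig = [2:1,1]
  P = {2,3}:  v_{2} + v_{3} = v_{4} + v_{6}  ⇒ sig = [2:1,1]
  P = {2,5}:  v_{2} + v_{5} = v_{4} + v_{8}  ⇒ sig = [2:1,1]
  P = {3,8}:  v_{3} + v_{8} = v_{1} + v_{4}  ⇒ sig = [2:1,1]
  P = {4,7}:  v_{4} + v_{7} = v_{2} + v_{6}  ⇒ sig = [2:1,1]
  P = {5,6}:  v_{5} + v_{6} = v_{1} + v_{4}  ⇒ sig = [2:1,1]
  P = {7,8}:  v_{7} + v_{8} = v_{0} + v_{2}  ⇒ sig = [2:1,1]
  P = {3,7}:  v_{3} + v_{7} = 2·v_{6}  ⇒ sig = [2:2]
  P = {3,5}:  v_{3} + v_{5} = 2·v_{1} + 2·v_{4}  ⇒ sig = [2:2,2]
  P = {0,2,6}:  v_{0} + v_{2} + v_{6} = v_{7}  ⇒ sig = [3:1]
  P = {1,4,6}:  v_{1} + v_{4} + v_{6} = v_{3}  ⇒ sig = [3:1]
  P = {1,4,8}:  v_{1} + v_{4} + v_{8} = v_{5}  ⇒ sig = [3:1]

Hence PRS(X_Σ) =
    [2:]
    [2:]
    [2:]
    [2:]
    [2:1,1]
    [2:1,1]
    [2:1,1]
    [2:1,1]
    [2:1,1]
    [2:1,1]
    [2:1,1]
    [2:1,1]
    [2:1,1]
    [2:2]
    [2:2,2]
    [3:1]
    [3:1]
    [3:1]


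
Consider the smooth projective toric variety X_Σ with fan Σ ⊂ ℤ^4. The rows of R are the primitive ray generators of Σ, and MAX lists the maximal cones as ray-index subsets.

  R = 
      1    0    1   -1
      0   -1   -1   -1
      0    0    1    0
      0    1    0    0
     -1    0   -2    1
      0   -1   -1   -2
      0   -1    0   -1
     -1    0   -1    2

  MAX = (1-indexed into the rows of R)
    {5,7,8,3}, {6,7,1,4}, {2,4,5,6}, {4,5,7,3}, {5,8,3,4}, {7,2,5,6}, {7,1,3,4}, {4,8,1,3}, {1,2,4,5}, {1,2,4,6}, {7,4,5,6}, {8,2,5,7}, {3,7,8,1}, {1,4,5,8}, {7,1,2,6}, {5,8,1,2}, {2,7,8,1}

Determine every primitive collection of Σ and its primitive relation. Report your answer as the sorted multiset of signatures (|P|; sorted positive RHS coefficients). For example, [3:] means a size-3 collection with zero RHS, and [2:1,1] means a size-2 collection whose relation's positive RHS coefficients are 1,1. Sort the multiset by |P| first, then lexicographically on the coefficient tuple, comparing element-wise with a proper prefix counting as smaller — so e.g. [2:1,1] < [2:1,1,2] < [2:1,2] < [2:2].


Δ(Σ) — 8 vertices, 9 min non-faces:

  {2,3}:  v_{2} + v_{3} = v_{7} ; sig = [2:1]
  {6,8}:  v_{6} + v_{8} = v_{5} + v_{7} ; sig = [2:1,1]
  {3,6}:  v_{3} + v_{6} = v_{4} + 2·v_{7} ; sig = [2:1,2]
  {1,3,5}:  v_{1} + v_{3} + v_{5} = 0 ; sig = [3:]
  {1,5,7}:  v_{1} + v_{5} + v_{7} = v_{2} ; sig = [3:1]
  {2,4,7}:  v_{2} + v_{4} + v_{7} = v_{6} ; sig = [3:1]
  {2,4,8}:  v_{2} + v_{4} + v_{8} = v_{5} ; sig = [3:1]
  {4,7,8}:  v_{4} + v_{7} + v_{8} = v_{3} + v_{5} ; sig = [3:1,1]
  {1,5,6}:  v_{1} + v_{5} + v_{6} = 2·v_{2} + v_{4} ; sig = [3:1,2]

Hence PRS(X_Σ) =
    [2:1]
    [2:1,1]
    [2:1,2]
    [3:]
    [3:1]
    [3:1]
    [3:1]
    [3:1,1]
    [3:1,2]


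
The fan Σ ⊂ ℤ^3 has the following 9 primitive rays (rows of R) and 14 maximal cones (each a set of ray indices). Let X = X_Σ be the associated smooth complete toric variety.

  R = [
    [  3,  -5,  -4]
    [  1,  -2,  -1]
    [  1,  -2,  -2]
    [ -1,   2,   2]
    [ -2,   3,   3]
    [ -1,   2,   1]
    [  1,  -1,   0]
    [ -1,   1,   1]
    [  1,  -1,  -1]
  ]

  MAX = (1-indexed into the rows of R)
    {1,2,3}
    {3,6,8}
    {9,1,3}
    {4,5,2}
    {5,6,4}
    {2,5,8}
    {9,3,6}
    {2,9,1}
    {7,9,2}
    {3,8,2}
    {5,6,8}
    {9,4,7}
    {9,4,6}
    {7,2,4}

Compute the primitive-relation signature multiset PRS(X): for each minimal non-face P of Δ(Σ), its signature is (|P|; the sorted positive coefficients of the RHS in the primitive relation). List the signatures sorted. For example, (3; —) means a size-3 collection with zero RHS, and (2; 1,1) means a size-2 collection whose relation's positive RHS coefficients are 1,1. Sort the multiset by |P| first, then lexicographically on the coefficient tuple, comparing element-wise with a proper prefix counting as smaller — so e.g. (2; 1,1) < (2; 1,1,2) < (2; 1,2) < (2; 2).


17 collections generate NE(X_Σ); each relation:

  P={2,6}:  v_{2} + v_{6} = 0 ; sig = (2; —)
  P={3,4}:  v_{3} + v_{4} = 0 ; sig = (2; —)
  P={8,9}:  v_{8} + v_{9} = 0 ; sig = (2; —)
  P={1,5}:  v_{1} + v_{5} = v_{2} ; sig = (2; 1)
  P={3,5}:  v_{3} + v_{5} = v_{8} ; sig = (2; 1)
  P={4,8}:  v_{4} + v_{8} = v_{5} ; sig = (2; 1)
  P={5,9}:  v_{5} + v_{9} = v_{4} ; sig = (2; 1)
  P={1,4}:  v_{1} + v_{4} = v_{2} + v_{9} ; sig = (2; 1,1)
  P={1,6}:  v_{1} + v_{6} = v_{3} + v_{9} ; sig = (2; 1,1)
  P={1,8}:  v_{1} + v_{8} = v_{2} + v_{3} ; sig = (2; 1,1)
  P={3,7}:  v_{3} + v_{7} = v_{2} + v_{9} ; sig = (2; 1,1)
  P={6,7}:  v_{6} + v_{7} = v_{4} + v_{9} ; sig = (2; 1,1)
  P={7,8}:  v_{7} + v_{8} = v_{2} + v_{4} ; sig = (2; 1,1)
  P={5,7}:  v_{5} + v_{7} = v_{2} + 2·v_{4} ; sig = (2; 1,2)
  P={1,7}:  v_{1} + v_{7} = 2·v_{2} + 2·v_{9} ; sig = (2; 2,2)
  P={2,3,9}:  v_{2} + v_{3} + v_{9} = v_{1} ; sig = (3; 1)
  P={2,4,9}:  v_{2} + v_{4} + v_{9} = v_{7} ; sig = (3; 1)

Signatures (|P|; sorted positive RHS coefficients), sorted:
    |P|=2: 15 collections, coeffs (), (), (), (1), (1), (1), (1), (1,1), (1,1), (1,1), (1,1), (1,1), (1,1), (1,2), (2,2)
    |P|=3: 2 collections, coeffs (1), (1)


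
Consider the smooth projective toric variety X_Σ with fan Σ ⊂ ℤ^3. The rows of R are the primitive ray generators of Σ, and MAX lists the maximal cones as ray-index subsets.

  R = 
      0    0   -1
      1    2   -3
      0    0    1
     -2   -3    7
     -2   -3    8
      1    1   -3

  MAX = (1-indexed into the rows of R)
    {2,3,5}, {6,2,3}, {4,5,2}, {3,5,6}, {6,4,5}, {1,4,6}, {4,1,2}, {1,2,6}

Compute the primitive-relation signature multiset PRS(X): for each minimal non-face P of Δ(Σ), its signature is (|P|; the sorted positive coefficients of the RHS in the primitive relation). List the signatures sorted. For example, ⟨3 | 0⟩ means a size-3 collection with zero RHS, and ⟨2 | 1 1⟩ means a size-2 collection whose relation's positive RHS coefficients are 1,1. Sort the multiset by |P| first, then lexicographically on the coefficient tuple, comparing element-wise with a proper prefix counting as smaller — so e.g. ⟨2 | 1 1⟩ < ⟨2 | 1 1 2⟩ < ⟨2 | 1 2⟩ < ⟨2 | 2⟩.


Primitive collections (5):

  P={1,3}:  v_{1} + v_{3} = 0  →  sig = ⟨2 | 0⟩
  P={1,5}:  v_{1} + v_{5} = v_{4}  →  sig = ⟨2 | 1⟩
  P={3,4}:  v_{3} + v_{4} = v_{5}  →  sig = ⟨2 | 1⟩
  P={2,4,6}:  v_{2} + v_{4} + v_{6} = v_{3}  →  sig = ⟨3 | 1⟩
  P={2,5,6}:  v_{2} + v_{5} + v_{6} = 2·v_{3}  →  sig = ⟨3 | 2⟩

so the primitive-relation signature multiset is
    ⟨2 | 0⟩
    ⟨2 | 1⟩
    ⟨2 | 1⟩
    ⟨3 | 1⟩
    ⟨3 | 2⟩


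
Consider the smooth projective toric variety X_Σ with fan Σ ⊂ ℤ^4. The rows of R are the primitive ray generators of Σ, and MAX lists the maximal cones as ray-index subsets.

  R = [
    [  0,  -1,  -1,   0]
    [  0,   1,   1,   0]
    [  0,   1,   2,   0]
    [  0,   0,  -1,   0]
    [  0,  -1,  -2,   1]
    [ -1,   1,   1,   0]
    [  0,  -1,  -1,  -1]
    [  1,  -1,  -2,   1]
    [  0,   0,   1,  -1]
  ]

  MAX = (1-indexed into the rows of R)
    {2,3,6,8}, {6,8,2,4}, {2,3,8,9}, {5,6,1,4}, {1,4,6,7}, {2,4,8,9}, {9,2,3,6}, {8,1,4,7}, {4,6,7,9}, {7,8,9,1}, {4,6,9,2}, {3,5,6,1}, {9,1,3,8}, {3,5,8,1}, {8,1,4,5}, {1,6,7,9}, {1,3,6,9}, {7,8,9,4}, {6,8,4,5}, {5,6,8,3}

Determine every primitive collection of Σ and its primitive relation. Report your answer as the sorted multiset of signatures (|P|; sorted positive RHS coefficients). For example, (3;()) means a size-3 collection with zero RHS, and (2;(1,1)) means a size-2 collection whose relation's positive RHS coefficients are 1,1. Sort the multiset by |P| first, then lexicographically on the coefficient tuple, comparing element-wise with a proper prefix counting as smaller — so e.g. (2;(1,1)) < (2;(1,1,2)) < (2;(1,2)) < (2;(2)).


Minimal non-faces — 11 found among 9 rays, 20 max cones:

  P={1,2}:  v_{1} + v_{2} = 0 — sig = (2;())
  P={3,4}:  v_{3} + v_{4} = v_{2} — sig = (2;(1))
  P={3,7}:  v_{3} + v_{7} = v_{9} — sig = (2;(1))
  P={5,9}:  v_{5} + v_{9} = v_{1} — sig = (2;(1))
  P={2,5}:  v_{2} + v_{5} = v_{6} + v_{8} — sig = (2;(1,1))
  P={2,7}:  v_{2} + v_{7} = v_{4} + v_{9} — sig = (2;(1,1))
  P={5,7}:  v_{5} + v_{7} = 2·v_{1} + v_{4} — sig = (2;(1,2))
  P={6,8,9}:  v_{6} + v_{8} + v_{9} = 0 — sig = (3;())
  P={1,4,9}:  v_{1} + v_{4} + v_{9} = v_{7} — sig = (3;(1))
  P={1,6,8}:  v_{1} + v_{6} + v_{8} = v_{5} — sig = (3;(1))
  P={6,7,8}:  v_{6} + v_{7} + v_{8} = v_{1} + v_{4} — sig = (3;(1,1))

Signatures (|P|; sorted positive RHS coefficients), sorted:
[(2;()), (2;(1)), (2;(1)), (2;(1)), (2;(1,1)), (2;(1,1)), (2;(1,2)), (3;()), (3;(1)), (3;(1)), (3;(1,1))]


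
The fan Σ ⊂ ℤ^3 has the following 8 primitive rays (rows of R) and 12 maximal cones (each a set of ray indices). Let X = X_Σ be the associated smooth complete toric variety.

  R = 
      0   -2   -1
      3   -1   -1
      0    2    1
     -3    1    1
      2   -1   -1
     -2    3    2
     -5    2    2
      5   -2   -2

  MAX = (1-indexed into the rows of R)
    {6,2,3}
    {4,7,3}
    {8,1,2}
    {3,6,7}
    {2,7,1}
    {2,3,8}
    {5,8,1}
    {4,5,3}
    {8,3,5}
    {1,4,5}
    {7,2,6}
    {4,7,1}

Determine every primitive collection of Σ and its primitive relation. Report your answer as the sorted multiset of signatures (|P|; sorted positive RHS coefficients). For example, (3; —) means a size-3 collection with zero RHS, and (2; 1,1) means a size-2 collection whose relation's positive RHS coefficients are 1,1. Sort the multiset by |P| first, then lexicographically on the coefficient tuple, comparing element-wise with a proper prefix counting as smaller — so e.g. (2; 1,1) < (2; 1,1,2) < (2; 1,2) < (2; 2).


Minimal non-faces — 11 found among 8 rays, 12 max cones:

  • {1,3}:  v_{1} + v_{3} = 0  →  sig = (2; —)
  • {2,4}:  v_{2} + v_{4} = 0  →  sig = (2; —)
  • {7,8}:  v_{7} + v_{8} = 0  →  sig = (2; —)
  • {2,5}:  v_{2} + v_{5} = v_{8}  →  sig = (2; 1)
  • {4,8}:  v_{4} + v_{8} = v_{5}  →  sig = (2; 1)
  • {5,6}:  v_{5} + v_{6} = v_{3}  →  sig = (2; 1)
  • {5,7}:  v_{5} + v_{7} = v_{4}  →  sig = (2; 1)
  • {1,6}:  v_{1} + v_{6} = v_{2} + v_{7}  →  sig = (2; 1,1)
  • {4,6}:  v_{4} + v_{6} = v_{3} + v_{7}  →  sig = (2; 1,1)
  • {6,8}:  v_{6} + v_{8} = v_{2} + v_{3}  →  sig = (2; 1,1)
  • {2,3,7}:  v_{2} + v_{3} + v_{7} = v_{6}  →  sig = (3; 1)

Signatures (|P|; sorted positive RHS coefficients), sorted:
[(2; —), (2; —), (2; —), (2; 1), (2; 1), (2; 1), (2; 1), (2; 1,1), (2; 1,1), (2; 1,1), (3; 1)]


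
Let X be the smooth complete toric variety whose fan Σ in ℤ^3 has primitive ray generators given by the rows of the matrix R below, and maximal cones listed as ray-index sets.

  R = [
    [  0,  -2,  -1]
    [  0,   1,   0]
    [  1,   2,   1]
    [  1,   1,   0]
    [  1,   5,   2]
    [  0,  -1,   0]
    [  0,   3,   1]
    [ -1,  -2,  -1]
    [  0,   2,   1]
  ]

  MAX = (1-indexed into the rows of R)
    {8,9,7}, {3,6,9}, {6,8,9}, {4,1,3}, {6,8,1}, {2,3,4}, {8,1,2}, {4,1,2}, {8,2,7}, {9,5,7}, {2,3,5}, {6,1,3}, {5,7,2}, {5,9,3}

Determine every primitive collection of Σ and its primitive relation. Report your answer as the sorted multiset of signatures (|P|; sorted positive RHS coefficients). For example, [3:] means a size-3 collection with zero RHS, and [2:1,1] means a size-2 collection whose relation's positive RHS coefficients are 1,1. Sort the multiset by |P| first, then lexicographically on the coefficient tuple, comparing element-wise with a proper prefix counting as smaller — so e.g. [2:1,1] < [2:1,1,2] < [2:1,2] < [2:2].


Δ(Σ) — 9 vertices, 16 min non-faces:

  P = {1,9}:  v_{1} + v_{9} = 0  →  sig = [2:]
  P = {2,6}:  v_{2} + v_{6} = 0  →  sig = [2:]
  P = {3,8}:  v_{3} + v_{8} = 0  →  sig = [2:]
  P = {1,7}:  v_{1} + v_{7} = v_{2}  →  sig = [2:1]
  P = {2,9}:  v_{2} + v_{9} = v_{7}  →  sig = [2:1]
  P = {3,7}:  v_{3} + v_{7} = v_{5}  →  sig = [2:1]
  P = {5,8}:  v_{5} + v_{8} = v_{7}  →  sig = [2:1]
  P = {6,7}:  v_{6} + v_{7} = v_{9}  →  sig = [2:1]
  P = {1,5}:  v_{1} + v_{5} = v_{2} + v_{3}  →  sig = [2:1,1]
  P = {4,6}:  v_{4} + v_{6} = v_{1} + v_{3}  →  sig = [2:1,1]
  P = {4,8}:  v_{4} + v_{8} = v_{1} + v_{2}  →  sig = [2:1,1]
  P = {4,9}:  v_{4} + v_{9} = v_{2} + v_{3}  →  sig = [2:1,1]
  P = {5,6}:  v_{5} + v_{6} = v_{3} + v_{9}  →  sig = [2:1,1]
  P = {4,7}:  v_{4} + v_{7} = 2·v_{2} + v_{3}  →  sig = [2:1,2]
  P = {4,5}:  v_{4} + v_{5} = 2·v_{2} + 2·v_{3}  →  sig = [2:2,2]
  P = {1,2,3}:  v_{1} + v_{2} + v_{3} = v_{4}  →  sig = [3:1]

so the primitive-relation signature multiset is
{ [2:] ×3,  [2:1] ×5,  [2:1,1] ×5,  [2:1,2],  [2:2,2],  [3:1] }


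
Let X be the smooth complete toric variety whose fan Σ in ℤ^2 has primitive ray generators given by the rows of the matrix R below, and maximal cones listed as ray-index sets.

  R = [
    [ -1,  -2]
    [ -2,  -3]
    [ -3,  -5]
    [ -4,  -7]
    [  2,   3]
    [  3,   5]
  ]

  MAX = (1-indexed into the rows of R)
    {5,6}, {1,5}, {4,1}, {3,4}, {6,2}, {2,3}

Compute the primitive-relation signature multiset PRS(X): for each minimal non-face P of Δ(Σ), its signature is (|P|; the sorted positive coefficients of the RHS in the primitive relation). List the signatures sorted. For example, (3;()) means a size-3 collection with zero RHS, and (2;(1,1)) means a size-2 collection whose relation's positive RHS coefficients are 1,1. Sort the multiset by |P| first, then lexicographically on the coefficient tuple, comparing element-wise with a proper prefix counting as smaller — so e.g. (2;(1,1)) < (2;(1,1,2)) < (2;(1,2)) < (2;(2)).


9 collections generate NE(X_Σ); each relation:

  • {2,5}:  v_{2} + v_{5} = 0 — sig = (2;())
  • {3,6}:  v_{3} + v_{6} = 0 — sig = (2;())
  • {1,2}:  v_{1} + v_{2} = v_{3} — sig = (2;(1))
  • {1,3}:  v_{1} + v_{3} = v_{4} — sig = (2;(1))
  • {1,6}:  v_{1} + v_{6} = v_{5} — sig = (2;(1))
  • {3,5}:  v_{3} + v_{5} = v_{1} — sig = (2;(1))
  • {4,6}:  v_{4} + v_{6} = v_{1} — sig = (2;(1))
  • {2,4}:  v_{2} + v_{4} = 2·v_{3} — sig = (2;(2))
  • {4,5}:  v_{4} + v_{5} = 2·v_{1} — sig = (2;(2))

so the primitive-relation signature multiset is
[(2;()), (2;()), (2;(1)), (2;(1)), (2;(1)), (2;(1)), (2;(1)), (2;(2)), (2;(2))]


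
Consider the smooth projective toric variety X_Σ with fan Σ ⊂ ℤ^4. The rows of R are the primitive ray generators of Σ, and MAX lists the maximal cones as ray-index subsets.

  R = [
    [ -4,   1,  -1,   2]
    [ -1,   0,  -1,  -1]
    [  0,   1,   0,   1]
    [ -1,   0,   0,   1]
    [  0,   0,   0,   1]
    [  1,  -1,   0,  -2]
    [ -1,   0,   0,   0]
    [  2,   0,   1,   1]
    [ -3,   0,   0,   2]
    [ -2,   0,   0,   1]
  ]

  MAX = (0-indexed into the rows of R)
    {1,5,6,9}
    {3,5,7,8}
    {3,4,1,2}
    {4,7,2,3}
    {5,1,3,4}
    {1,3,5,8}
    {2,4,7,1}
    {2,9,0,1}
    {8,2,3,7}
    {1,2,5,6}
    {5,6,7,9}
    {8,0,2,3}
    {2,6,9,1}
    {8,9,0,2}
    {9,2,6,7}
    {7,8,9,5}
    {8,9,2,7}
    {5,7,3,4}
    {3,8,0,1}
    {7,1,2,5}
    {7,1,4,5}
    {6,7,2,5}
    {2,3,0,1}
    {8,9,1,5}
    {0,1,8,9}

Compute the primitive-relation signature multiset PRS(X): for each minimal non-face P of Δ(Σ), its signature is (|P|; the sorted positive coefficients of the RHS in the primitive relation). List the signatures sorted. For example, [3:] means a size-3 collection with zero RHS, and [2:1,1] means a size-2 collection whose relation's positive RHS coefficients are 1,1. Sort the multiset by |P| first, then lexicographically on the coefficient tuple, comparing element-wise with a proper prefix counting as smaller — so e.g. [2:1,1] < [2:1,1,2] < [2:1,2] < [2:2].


Primitive collections (19):

  P = {3,6}:  v_{3} + v_{6} = v_{9} ; sig = [2:1]
  P = {3,9}:  v_{3} + v_{9} = v_{8} ; sig = [2:1]
  P = {4,6}:  v_{4} + v_{6} = v_{3} ; sig = [2:1]
  P = {0,5}:  v_{0} + v_{5} = v_{1} + v_{9} ; sig = [2:1,1]
  P = {0,6}:  v_{0} + v_{6} = v_{1} + v_{2} + 2·v_{9} ; sig = [2:1,1,2]
  P = {0,4}:  v_{0} + v_{4} = v_{1} + v_{2} + 3·v_{3} ; sig = [2:1,1,3]
  P = {0,7}:  v_{0} + v_{7} = v_{2} + 2·v_{3} ; sig = [2:1,2]
  P = {4,9}:  v_{4} + v_{9} = 2·v_{3} ; sig = [2:2]
  P = {6,8}:  v_{6} + v_{8} = 2·v_{9} ; sig = [2:2]
  P = {4,8}:  v_{4} + v_{8} = 3·v_{3} ; sig = [2:3]
  P = {1,6,7}:  v_{1} + v_{6} + v_{7} = 0 ; sig = [3:]
  P = {2,3,5}:  v_{2} + v_{3} + v_{5} = 0 ; sig = [3:]
  P = {1,2,8}:  v_{1} + v_{2} + v_{8} = v_{0} ; sig = [3:1]
  P = {1,3,7}:  v_{1} + v_{3} + v_{7} = v_{4} ; sig = [3:1]
  P = {1,7,9}:  v_{1} + v_{7} + v_{9} = v_{3} ; sig = [3:1]
  P = {2,5,8}:  v_{2} + v_{5} + v_{8} = v_{9} ; sig = [3:1]
  P = {2,5,9}:  v_{2} + v_{5} + v_{9} = v_{6} ; sig = [3:1]
  P = {2,4,5}:  v_{2} + v_{4} + v_{5} = v_{1} + v_{7} ; sig = [3:1,1]
  P = {1,7,8}:  v_{1} + v_{7} + v_{8} = 2·v_{3} ; sig = [3:2]

Sorted signature multiset PRS(X):
[[2:1], [2:1], [2:1], [2:1,1], [2:1,1,2], [2:1,1,3], [2:1,2], [2:2], [2:2], [2:3], [3:], [3:], [3:1], [3:1], [3:1], [3:1], [3:1], [3:1,1], [3:2]]


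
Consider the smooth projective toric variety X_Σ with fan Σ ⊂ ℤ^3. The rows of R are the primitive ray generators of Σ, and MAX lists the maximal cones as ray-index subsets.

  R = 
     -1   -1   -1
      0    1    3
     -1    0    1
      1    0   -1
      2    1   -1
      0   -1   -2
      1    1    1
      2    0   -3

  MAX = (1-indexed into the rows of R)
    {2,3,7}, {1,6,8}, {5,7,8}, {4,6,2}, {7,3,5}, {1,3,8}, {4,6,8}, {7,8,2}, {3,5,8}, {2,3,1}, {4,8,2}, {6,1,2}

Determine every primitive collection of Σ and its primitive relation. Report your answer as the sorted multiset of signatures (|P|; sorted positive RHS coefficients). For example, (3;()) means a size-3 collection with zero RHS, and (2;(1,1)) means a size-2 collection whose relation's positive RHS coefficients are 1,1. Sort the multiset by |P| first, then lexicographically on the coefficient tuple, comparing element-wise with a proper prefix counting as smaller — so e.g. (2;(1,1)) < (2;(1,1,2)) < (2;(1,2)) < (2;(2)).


Δ(Σ) — 8 vertices, 14 min non-faces:

  {1,7}:  v_{1} + v_{7} = 0 ; sig = (2;())
  {3,4}:  v_{3} + v_{4} = 0 ; sig = (2;())
  {1,4}:  v_{1} + v_{4} = v_{6} ; sig = (2;(1))
  {3,6}:  v_{3} + v_{6} = v_{1} ; sig = (2;(1))
  {5,6}:  v_{5} + v_{6} = v_{8} ; sig = (2;(1))
  {6,7}:  v_{6} + v_{7} = v_{4} ; sig = (2;(1))
  {1,5}:  v_{1} + v_{5} = v_{3} + v_{8} ; sig = (2;(1,1))
  {4,5}:  v_{4} + v_{5} = v_{7} + v_{8} ; sig = (2;(1,1))
  {4,7}:  v_{4} + v_{7} = v_{2} + v_{8} ; sig = (2;(1,1))
  {2,5}:  v_{2} + v_{5} = 2·v_{7} ; sig = (2;(2))
  {1,2,8}:  v_{1} + v_{2} + v_{8} = v_{4} ; sig = (3;(1))
  {2,3,8}:  v_{2} + v_{3} + v_{8} = v_{7} ; sig = (3;(1))
  {3,7,8}:  v_{3} + v_{7} + v_{8} = v_{5} ; sig = (3;(1))
  {2,6,8}:  v_{2} + v_{6} + v_{8} = 2·v_{4} ; sig = (3;(2))

Signatures (|P|; sorted positive RHS coefficients), sorted:
    |P|=2: 10 collections, coeffs (), (), (1), (1), (1), (1), (1,1), (1,1), (1,1), (2)
    |P|=3: 4 collections, coeffs (1), (1), (1), (2)


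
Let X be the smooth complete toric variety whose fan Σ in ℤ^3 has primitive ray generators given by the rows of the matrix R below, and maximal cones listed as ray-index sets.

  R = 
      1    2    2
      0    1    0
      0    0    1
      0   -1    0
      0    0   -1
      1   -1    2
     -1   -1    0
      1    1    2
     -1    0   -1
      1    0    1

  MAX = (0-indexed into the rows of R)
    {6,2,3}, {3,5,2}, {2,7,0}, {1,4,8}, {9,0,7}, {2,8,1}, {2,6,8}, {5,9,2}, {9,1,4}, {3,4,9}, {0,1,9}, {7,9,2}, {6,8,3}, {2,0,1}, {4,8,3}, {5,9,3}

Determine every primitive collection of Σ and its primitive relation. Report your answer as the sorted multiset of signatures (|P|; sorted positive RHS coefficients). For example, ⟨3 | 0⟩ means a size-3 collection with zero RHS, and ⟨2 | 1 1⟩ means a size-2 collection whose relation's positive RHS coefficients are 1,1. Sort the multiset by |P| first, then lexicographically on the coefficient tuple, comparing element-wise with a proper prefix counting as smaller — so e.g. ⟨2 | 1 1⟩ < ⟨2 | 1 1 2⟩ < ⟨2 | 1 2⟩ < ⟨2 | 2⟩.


Minimal non-faces — 25 found among 10 rays, 16 max cones:

  {1,3}:  v_{1} + v_{3} = 0  ⇒ sig = ⟨2 | 0⟩
  {2,4}:  v_{2} + v_{4} = 0  ⇒ sig = ⟨2 | 0⟩
  {8,9}:  v_{8} + v_{9} = 0  ⇒ sig = ⟨2 | 0⟩
  {0,3}:  v_{0} + v_{3} = v_{7}  ⇒ sig = ⟨2 | 1⟩
  {1,7}:  v_{1} + v_{7} = v_{0}  ⇒ sig = ⟨2 | 1⟩
  {1,5}:  v_{1} + v_{5} = v_{2} + v_{9}  ⇒ sig = ⟨2 | 1 1⟩
  {1,6}:  v_{1} + v_{6} = v_{2} + v_{8}  ⇒ sig = ⟨2 | 1 1⟩
  {3,7}:  v_{3} + v_{7} = v_{2} + v_{9}  ⇒ sig = ⟨2 | 1 1⟩
  {4,5}:  v_{4} + v_{5} = v_{3} + v_{9}  ⇒ sig = ⟨2 | 1 1⟩
  {4,6}:  v_{4} + v_{6} = v_{3} + v_{8}  ⇒ sig = ⟨2 | 1 1⟩
  {4,7}:  v_{4} + v_{7} = v_{1} + v_{9}  ⇒ sig = ⟨2 | 1 1⟩
  {5,8}:  v_{5} + v_{8} = v_{2} + v_{3}  ⇒ sig = ⟨2 | 1 1⟩
  {6,9}:  v_{6} + v_{9} = v_{2} + v_{3}  ⇒ sig = ⟨2 | 1 1⟩
  {7,8}:  v_{7} + v_{8} = v_{1} + v_{2}  ⇒ sig = ⟨2 | 1 1⟩
  {0,5}:  v_{0} + v_{5} = v_{2} + v_{7} + v_{9}  ⇒ sig = ⟨2 | 1 1 1⟩
  {0,4}:  v_{0} + v_{4} = 2·v_{1} + v_{9}  ⇒ sig = ⟨2 | 1 2⟩
  {0,6}:  v_{0} + v_{6} = v_{1} + 2·v_{2}  ⇒ sig = ⟨2 | 1 2⟩
  {0,8}:  v_{0} + v_{8} = 2·v_{1} + v_{2}  ⇒ sig = ⟨2 | 1 2⟩
  {6,7}:  v_{6} + v_{7} = 2·v_{2}  ⇒ sig = ⟨2 | 2⟩
  {5,6}:  v_{5} + v_{6} = 2·v_{2} + 2·v_{3}  ⇒ sig = ⟨2 | 2 2⟩
  {5,7}:  v_{5} + v_{7} = 2·v_{2} + 2·v_{9}  ⇒ sig = ⟨2 | 2 2⟩
  {1,2,9}:  v_{1} + v_{2} + v_{9} = v_{7}  ⇒ sig = ⟨3 | 1⟩
  {2,3,8}:  v_{2} + v_{3} + v_{8} = v_{6}  ⇒ sig = ⟨3 | 1⟩
  {2,3,9}:  v_{2} + v_{3} + v_{9} = v_{5}  ⇒ sig = ⟨3 | 1⟩
  {0,2,9}:  v_{0} + v_{2} + v_{9} = 2·v_{7}  ⇒ sig = ⟨3 | 2⟩

Hence PRS(X_Σ) =
    ⟨2 | 0⟩
    ⟨2 | 0⟩
    ⟨2 | 0⟩
    ⟨2 | 1⟩
    ⟨2 | 1⟩
    ⟨2 | 1 1⟩
    ⟨2 | 1 1⟩
    ⟨2 | 1 1⟩
    ⟨2 | 1 1⟩
    ⟨2 | 1 1⟩
    ⟨2 | 1 1⟩
    ⟨2 | 1 1⟩
    ⟨2 | 1 1⟩
    ⟨2 | 1 1⟩
    ⟨2 | 1 1 1⟩
    ⟨2 | 1 2⟩
    ⟨2 | 1 2⟩
    ⟨2 | 1 2⟩
    ⟨2 | 2⟩
    ⟨2 | 2 2⟩
    ⟨2 | 2 2⟩
    ⟨3 | 1⟩
    ⟨3 | 1⟩
    ⟨3 | 1⟩
    ⟨3 | 2⟩


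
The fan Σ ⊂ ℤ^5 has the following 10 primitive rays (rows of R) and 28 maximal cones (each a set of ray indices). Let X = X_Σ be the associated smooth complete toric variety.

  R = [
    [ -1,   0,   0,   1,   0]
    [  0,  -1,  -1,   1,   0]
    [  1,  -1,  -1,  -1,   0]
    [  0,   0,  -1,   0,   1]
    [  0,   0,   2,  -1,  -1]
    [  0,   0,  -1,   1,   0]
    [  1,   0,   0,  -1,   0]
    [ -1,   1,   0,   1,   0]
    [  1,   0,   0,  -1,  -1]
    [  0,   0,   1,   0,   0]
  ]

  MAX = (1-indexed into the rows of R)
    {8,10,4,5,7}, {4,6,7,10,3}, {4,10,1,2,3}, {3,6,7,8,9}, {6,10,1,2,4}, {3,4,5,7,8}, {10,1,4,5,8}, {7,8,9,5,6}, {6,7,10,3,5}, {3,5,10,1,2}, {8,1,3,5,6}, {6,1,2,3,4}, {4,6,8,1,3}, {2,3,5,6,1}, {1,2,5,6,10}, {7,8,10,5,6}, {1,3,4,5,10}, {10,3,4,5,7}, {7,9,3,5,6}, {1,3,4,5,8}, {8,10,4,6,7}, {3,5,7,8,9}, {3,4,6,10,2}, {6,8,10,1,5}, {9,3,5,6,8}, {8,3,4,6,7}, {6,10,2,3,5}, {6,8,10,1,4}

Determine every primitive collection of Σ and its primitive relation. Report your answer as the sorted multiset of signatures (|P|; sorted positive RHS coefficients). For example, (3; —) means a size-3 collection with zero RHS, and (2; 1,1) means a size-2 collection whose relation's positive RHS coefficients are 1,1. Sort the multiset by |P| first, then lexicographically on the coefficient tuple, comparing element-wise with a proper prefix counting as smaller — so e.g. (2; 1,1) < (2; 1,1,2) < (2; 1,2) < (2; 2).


12 collections generate NE(X_Σ); each relation:

  P = {1,7}:  v_{1} + v_{7} = 0  →  sig = (2; —)
  P = {2,8}:  v_{2} + v_{8} = v_{1} + v_{6}  →  sig = (2; 1,1)
  P = {2,7}:  v_{2} + v_{7} = v_{3} + v_{6} + v_{10}  →  sig = (2; 1,1,1)
  P = {4,9}:  v_{4} + v_{9} = v_{3} + v_{7} + v_{8}  →  sig = (2; 1,1,1)
  P = {9,10}:  v_{9} + v_{10} = v_{5} + v_{6} + v_{7}  →  sig = (2; 1,1,1)
  P = {1,9}:  v_{1} + v_{9} = v_{3} + v_{5} + v_{6} + v_{8}  →  sig = (2; 1,1,1,1)
  P = {2,9}:  v_{2} + v_{9} = v_{3} + v_{5} + 2·v_{6}  →  sig = (2; 1,1,2)
  P = {3,8,10}:  v_{3} + v_{8} + v_{10} = 0  →  sig = (3; —)
  P = {4,5,6}:  v_{4} + v_{5} + v_{6} = 0  →  sig = (3; —)
  P = {2,4,5}:  v_{2} + v_{4} + v_{5} = v_{1} + v_{3} + v_{10}  →  sig = (3; 1,1,1)
  P = {1,3,6,10}:  v_{1} + v_{3} + v_{6} + v_{10} = v_{2}  →  sig = (4; 1)
  P = {3,5,6,7,8}:  v_{3} + v_{5} + v_{6} + v_{7} + v_{8} = v_{9}  →  sig = (5; 1)

Hence PRS(X_Σ) =
    |P|=2: 7 collections, coeffs (), (1,1), (1,1,1), (1,1,1), (1,1,1), (1,1,1,1), (1,1,2)
    |P|=3: 3 collections, coeffs (), (), (1,1,1)
    |P|=4: 1 collection, coeffs (1)
    |P|=5: 1 collection, coeffs (1)


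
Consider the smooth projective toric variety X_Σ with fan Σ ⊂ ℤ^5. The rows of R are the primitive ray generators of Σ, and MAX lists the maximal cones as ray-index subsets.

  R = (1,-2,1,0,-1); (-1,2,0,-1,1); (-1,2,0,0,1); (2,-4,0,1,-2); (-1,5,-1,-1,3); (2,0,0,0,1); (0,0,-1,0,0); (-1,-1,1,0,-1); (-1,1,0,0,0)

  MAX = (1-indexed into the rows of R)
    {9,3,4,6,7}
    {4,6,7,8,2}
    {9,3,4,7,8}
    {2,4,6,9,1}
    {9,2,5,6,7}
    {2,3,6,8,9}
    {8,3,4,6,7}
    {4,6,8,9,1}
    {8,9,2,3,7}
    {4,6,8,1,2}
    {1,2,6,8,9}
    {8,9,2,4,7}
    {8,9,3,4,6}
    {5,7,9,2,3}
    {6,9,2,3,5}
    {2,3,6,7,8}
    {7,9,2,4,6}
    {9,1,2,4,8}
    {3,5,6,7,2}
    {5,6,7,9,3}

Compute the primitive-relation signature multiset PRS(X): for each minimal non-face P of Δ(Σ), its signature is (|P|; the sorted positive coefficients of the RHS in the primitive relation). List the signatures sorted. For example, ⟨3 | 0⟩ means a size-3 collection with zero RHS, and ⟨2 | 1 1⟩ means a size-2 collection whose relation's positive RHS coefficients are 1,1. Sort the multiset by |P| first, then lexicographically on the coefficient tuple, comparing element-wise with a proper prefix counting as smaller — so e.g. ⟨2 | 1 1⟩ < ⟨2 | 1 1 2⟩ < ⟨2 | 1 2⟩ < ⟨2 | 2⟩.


|primitive collections| = 9. Relations:

  P = {1,7}:  v_{1} + v_{7} = v_{2} + v_{4}  ⇒ sig = ⟨2 | 1 1⟩
  P = {5,8}:  v_{5} + v_{8} = v_{2} + v_{3}  ⇒ sig = ⟨2 | 1 1⟩
  P = {1,3}:  v_{1} + v_{3} = v_{6} + v_{8} + v_{9}  ⇒ sig = ⟨2 | 1 1 1⟩
  P = {1,5}:  v_{1} + v_{5} = v_{2} + v_{6} + v_{9}  ⇒ sig = ⟨2 | 1 1 1⟩
  P = {4,5}:  v_{4} + v_{5} = v_{6} + v_{7} + v_{9}  ⇒ sig = ⟨2 | 1 1 1⟩
  P = {2,3,4}:  v_{2} + v_{3} + v_{4} = 0  ⇒ sig = ⟨3 | 0⟩
  P = {6,7,8,9}:  v_{6} + v_{7} + v_{8} + v_{9} = 0  ⇒ sig = ⟨4 | 0⟩
  P = {2,3,6,7,9}:  v_{2} + v_{3} + v_{6} + v_{7} + v_{9} = v_{5}  ⇒ sig = ⟨5 | 1⟩
  P = {2,4,6,8,9}:  v_{2} + v_{4} + v_{6} + v_{8} + v_{9} = v_{1}  ⇒ sig = ⟨5 | 1⟩

Hence PRS(X_Σ) =
    |P|=2: 5 collections, coeffs (1,1), (1,1), (1,1,1), (1,1,1), (1,1,1)
    |P|=3: 1 collection, coeffs ()
    |P|=4: 1 collection, coeffs ()
    |P|=5: 2 collections, coeffs (1), (1)


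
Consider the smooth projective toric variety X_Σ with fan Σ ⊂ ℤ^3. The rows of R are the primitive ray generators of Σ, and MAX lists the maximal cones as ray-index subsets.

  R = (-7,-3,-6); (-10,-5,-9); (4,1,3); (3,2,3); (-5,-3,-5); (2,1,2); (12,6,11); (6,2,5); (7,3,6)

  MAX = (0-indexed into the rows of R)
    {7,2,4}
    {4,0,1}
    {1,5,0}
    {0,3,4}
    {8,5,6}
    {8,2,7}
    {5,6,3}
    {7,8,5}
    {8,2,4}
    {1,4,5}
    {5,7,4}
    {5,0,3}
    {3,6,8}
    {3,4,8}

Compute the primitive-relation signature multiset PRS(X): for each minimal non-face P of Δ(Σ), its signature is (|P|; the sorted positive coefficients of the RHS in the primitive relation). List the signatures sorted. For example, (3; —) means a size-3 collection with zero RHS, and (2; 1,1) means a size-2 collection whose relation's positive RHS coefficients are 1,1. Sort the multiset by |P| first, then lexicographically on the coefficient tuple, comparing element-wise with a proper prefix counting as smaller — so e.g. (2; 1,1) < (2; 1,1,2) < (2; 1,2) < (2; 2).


Σ has 20 primitive collections:

  P={0,8}:  v_{0} + v_{8} = 0  ⇒ sig = (2; —)
  P={1,3}:  v_{1} + v_{3} = v_{0}  ⇒ sig = (2; 1)
  P={1,6}:  v_{1} + v_{6} = v_{5}  ⇒ sig = (2; 1)
  P={2,3}:  v_{2} + v_{3} = v_{8}  ⇒ sig = (2; 1)
  P={2,5}:  v_{2} + v_{5} = v_{7}  ⇒ sig = (2; 1)
  P={4,6}:  v_{4} + v_{6} = v_{8}  ⇒ sig = (2; 1)
  P={0,2}:  v_{0} + v_{2} = v_{4} + v_{5}  ⇒ sig = (2; 1,1)
  P={0,6}:  v_{0} + v_{6} = v_{3} + v_{5}  ⇒ sig = (2; 1,1)
  P={1,8}:  v_{1} + v_{8} = v_{4} + v_{5}  ⇒ sig = (2; 1,1)
  P={3,7}:  v_{3} + v_{7} = v_{5} + v_{8}  ⇒ sig = (2; 1,1)
  P={0,7}:  v_{0} + v_{7} = v_{4} + 2·v_{5}  ⇒ sig = (2; 1,2)
  P={2,6}:  v_{2} + v_{6} = v_{5} + 2·v_{8}  ⇒ sig = (2; 1,2)
  P={1,2}:  v_{1} + v_{2} = 2·v_{4} + 2·v_{5}  ⇒ sig = (2; 2,2)
  P={6,7}:  v_{6} + v_{7} = 2·v_{5} + 2·v_{8}  ⇒ sig = (2; 2,2)
  P={1,7}:  v_{1} + v_{7} = 2·v_{4} + 3·v_{5}  ⇒ sig = (2; 2,3)
  P={3,4,5}:  v_{3} + v_{4} + v_{5} = 0  ⇒ sig = (3; —)
  P={0,4,5}:  v_{0} + v_{4} + v_{5} = v_{1}  ⇒ sig = (3; 1)
  P={3,5,8}:  v_{3} + v_{5} + v_{8} = v_{6}  ⇒ sig = (3; 1)
  P={4,5,8}:  v_{4} + v_{5} + v_{8} = v_{2}  ⇒ sig = (3; 1)
  P={4,7,8}:  v_{4} + v_{7} + v_{8} = 2·v_{2}  ⇒ sig = (3; 2)

Hence PRS(X_Σ) =
    (2; —)
    (2; 1)
    (2; 1)
    (2; 1)
    (2; 1)
    (2; 1)
    (2; 1,1)
    (2; 1,1)
    (2; 1,1)
    (2; 1,1)
    (2; 1,2)
    (2; 1,2)
    (2; 2,2)
    (2; 2,2)
    (2; 2,3)
    (3; —)
    (3; 1)
    (3; 1)
    (3; 1)
    (3; 2)


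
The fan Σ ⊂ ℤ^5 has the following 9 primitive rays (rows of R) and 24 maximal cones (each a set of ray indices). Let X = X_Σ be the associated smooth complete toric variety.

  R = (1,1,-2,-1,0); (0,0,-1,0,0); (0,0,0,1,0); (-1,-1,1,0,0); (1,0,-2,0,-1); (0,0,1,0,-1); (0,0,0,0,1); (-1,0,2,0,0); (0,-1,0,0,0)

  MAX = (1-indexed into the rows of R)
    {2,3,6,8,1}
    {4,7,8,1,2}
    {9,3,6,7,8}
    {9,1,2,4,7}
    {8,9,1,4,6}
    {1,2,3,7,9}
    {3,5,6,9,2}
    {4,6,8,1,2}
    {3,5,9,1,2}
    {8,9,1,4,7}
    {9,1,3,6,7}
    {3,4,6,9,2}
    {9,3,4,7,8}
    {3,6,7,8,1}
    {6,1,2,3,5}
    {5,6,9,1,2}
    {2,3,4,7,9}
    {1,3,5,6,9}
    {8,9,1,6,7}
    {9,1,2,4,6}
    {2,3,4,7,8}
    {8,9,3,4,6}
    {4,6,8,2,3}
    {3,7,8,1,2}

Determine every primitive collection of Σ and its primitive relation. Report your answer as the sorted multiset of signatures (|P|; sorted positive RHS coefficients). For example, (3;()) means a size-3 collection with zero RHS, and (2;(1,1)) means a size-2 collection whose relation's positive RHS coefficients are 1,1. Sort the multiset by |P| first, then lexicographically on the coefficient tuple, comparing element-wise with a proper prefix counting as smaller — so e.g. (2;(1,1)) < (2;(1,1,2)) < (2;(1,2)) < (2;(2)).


Σ has 9 primitive collections:

  {5,8}:  v_{5} + v_{8} = v_{2} + v_{6}  ⟹  sig = (2;(1,1))
  {5,7}:  v_{5} + v_{7} = v_{1} + v_{3} + v_{9}  ⟹  sig = (2;(1,1,1))
  {4,5}:  v_{4} + v_{5} = 2·v_{2} + v_{6} + v_{9}  ⟹  sig = (2;(1,1,2))
  {2,6,7}:  v_{2} + v_{6} + v_{7} = 0  ⟹  sig = (3;())
  {1,3,4}:  v_{1} + v_{3} + v_{4} = v_{2}  ⟹  sig = (3;(1))
  {2,8,9}:  v_{2} + v_{8} + v_{9} = v_{4}  ⟹  sig = (3;(1))
  {4,6,7}:  v_{4} + v_{6} + v_{7} = v_{8} + v_{9}  ⟹  sig = (3;(1,1))
  {1,3,8,9}:  v_{1} + v_{3} + v_{8} + v_{9} = 0  ⟹  sig = (4;())
  {1,2,3,6,9}:  v_{1} + v_{2} + v_{3} + v_{6} + v_{9} = v_{5}  ⟹  sig = (5;(1))

Sorted signature multiset PRS(X):
    (2;(1,1))
    (2;(1,1,1))
    (2;(1,1,2))
    (3;())
    (3;(1))
    (3;(1))
    (3;(1,1))
    (4;())
    (5;(1))


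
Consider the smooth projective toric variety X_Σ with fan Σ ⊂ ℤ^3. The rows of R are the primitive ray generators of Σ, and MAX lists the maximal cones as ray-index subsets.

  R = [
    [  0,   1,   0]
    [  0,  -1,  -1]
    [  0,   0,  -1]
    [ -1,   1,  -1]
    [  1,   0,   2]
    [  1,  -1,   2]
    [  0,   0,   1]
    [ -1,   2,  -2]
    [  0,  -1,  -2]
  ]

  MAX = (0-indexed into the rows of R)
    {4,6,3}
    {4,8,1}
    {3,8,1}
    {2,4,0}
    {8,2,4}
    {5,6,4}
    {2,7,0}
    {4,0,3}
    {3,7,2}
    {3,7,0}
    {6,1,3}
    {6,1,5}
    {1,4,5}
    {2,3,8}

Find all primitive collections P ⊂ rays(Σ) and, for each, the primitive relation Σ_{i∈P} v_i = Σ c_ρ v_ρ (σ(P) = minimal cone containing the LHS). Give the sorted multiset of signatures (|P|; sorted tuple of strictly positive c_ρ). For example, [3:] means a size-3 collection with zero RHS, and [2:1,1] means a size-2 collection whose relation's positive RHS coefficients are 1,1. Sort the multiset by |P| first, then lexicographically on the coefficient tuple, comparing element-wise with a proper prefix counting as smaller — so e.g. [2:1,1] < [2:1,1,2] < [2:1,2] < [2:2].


Minimal non-faces — 20 found among 9 rays, 14 max cones:

  P={2,6}:  v_{2} + v_{6} = 0  →  sig = [2:]
  P={0,1}:  v_{0} + v_{1} = v_{2}  →  sig = [2:1]
  P={0,5}:  v_{0} + v_{5} = v_{4}  →  sig = [2:1]
  P={1,2}:  v_{1} + v_{2} = v_{8}  →  sig = [2:1]
  P={3,5}:  v_{3} + v_{5} = v_{6}  →  sig = [2:1]
  P={5,7}:  v_{5} + v_{7} = v_{0}  →  sig = [2:1]
  P={6,8}:  v_{6} + v_{8} = v_{1}  →  sig = [2:1]
  P={0,6}:  v_{0} + v_{6} = v_{3} + v_{4}  →  sig = [2:1,1]
  P={2,5}:  v_{2} + v_{5} = v_{1} + v_{4}  →  sig = [2:1,1]
  P={6,7}:  v_{6} + v_{7} = v_{0} + v_{3}  →  sig = [2:1,1]
  P={1,7}:  v_{1} + v_{7} = 2·v_{2} + v_{3}  →  sig = [2:1,2]
  P={5,8}:  v_{5} + v_{8} = 2·v_{1} + v_{4}  →  sig = [2:1,2]
  P={7,8}:  v_{7} + v_{8} = 3·v_{2} + v_{3}  →  sig = [2:1,3]
  P={0,8}:  v_{0} + v_{8} = 2·v_{2}  →  sig = [2:2]
  P={4,7}:  v_{4} + v_{7} = 2·v_{0}  →  sig = [2:2]
  P={1,3,4}:  v_{1} + v_{3} + v_{4} = 0  →  sig = [3:]
  P={0,2,3}:  v_{0} + v_{2} + v_{3} = v_{7}  →  sig = [3:1]
  P={1,4,6}:  v_{1} + v_{4} + v_{6} = v_{5}  →  sig = [3:1]
  P={2,3,4}:  v_{2} + v_{3} + v_{4} = v_{0}  →  sig = [3:1]
  P={3,4,8}:  v_{3} + v_{4} + v_{8} = v_{2}  →  sig = [3:1]

Hence PRS(X_Σ) =
    [2:]
    [2:1]
    [2:1]
    [2:1]
    [2:1]
    [2:1]
    [2:1]
    [2:1,1]
    [2:1,1]
    [2:1,1]
    [2:1,2]
    [2:1,2]
    [2:1,3]
    [2:2]
    [2:2]
    [3:]
    [3:1]
    [3:1]
    [3:1]
    [3:1]


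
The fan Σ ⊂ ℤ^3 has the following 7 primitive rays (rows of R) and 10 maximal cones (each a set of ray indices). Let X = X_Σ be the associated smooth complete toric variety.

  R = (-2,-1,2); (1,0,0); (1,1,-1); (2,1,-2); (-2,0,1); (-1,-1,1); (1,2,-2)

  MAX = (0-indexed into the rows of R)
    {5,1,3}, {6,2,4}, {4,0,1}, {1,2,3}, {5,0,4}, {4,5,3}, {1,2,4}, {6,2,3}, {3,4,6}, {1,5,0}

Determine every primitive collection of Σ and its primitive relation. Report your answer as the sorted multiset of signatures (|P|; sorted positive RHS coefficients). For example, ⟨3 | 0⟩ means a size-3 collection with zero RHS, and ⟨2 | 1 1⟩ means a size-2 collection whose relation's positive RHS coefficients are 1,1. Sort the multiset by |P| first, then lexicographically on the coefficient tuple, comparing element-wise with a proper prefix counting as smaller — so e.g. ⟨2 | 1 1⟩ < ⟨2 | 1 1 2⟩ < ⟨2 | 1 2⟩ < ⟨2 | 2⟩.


Δ(Σ) — 7 vertices, 9 min non-faces:

  P={0,3}:  v_{0} + v_{3} = 0 ; sig = ⟨2 | 0⟩
  P={2,5}:  v_{2} + v_{5} = 0 ; sig = ⟨2 | 0⟩
  P={0,2}:  v_{0} + v_{2} = v_{1} + v_{4} ; sig = ⟨2 | 1 1⟩
  P={0,6}:  v_{0} + v_{6} = v_{2} + v_{4} ; sig = ⟨2 | 1 1⟩
  P={5,6}:  v_{5} + v_{6} = v_{3} + v_{4} ; sig = ⟨2 | 1 1⟩
  P={1,6}:  v_{1} + v_{6} = 2·v_{2} ; sig = ⟨2 | 2⟩
  P={1,3,4}:  v_{1} + v_{3} + v_{4} = v_{2} ; sig = ⟨3 | 1⟩
  P={1,4,5}:  v_{1} + v_{4} + v_{5} = v_{0} ; sig = ⟨3 | 1⟩
  P={2,3,4}:  v_{2} + v_{3} + v_{4} = v_{6} ; sig = ⟨3 | 1⟩

so the primitive-relation signature multiset is
    |P|=2: 6 collections, coeffs (), (), (1,1), (1,1), (1,1), (2)
    |P|=3: 3 collections, coeffs (1), (1), (1)


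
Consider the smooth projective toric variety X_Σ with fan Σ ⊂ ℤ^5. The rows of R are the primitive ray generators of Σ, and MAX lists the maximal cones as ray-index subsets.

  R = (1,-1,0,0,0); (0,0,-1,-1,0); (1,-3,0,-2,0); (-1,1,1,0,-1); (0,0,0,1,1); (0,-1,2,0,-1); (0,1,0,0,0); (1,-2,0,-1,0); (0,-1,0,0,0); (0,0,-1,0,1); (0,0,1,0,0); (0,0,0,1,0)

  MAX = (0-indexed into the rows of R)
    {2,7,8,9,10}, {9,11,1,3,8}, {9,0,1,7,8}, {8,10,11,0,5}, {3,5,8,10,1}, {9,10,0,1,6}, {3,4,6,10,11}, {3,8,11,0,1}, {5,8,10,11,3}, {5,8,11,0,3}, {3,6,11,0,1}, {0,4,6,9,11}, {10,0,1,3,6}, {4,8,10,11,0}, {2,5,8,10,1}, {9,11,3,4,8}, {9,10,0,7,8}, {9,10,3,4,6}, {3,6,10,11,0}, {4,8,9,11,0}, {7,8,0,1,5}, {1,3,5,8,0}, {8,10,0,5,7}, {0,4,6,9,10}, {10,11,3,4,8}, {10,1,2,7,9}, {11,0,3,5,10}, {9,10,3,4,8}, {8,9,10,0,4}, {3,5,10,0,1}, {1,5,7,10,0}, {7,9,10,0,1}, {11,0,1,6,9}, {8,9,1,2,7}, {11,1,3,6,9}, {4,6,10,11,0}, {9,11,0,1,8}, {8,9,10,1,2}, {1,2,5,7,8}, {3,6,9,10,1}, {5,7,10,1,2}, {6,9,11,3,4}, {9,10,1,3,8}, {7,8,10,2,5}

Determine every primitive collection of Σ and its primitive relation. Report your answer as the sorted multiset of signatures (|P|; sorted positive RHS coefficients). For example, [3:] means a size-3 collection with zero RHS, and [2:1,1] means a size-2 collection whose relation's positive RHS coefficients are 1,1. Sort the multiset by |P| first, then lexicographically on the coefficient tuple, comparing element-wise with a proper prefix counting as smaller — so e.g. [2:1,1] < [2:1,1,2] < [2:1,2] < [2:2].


Σ has 22 primitive collections:

  {6,8}:  v_{6} + v_{8} = 0  so sig = [2:]
  {1,4}:  v_{1} + v_{4} = v_{9}  so sig = [2:1]
  {2,11}:  v_{2} + v_{11} = v_{7} + v_{8}  so sig = [2:1,1]
  {3,7}:  v_{3} + v_{7} = v_{1} + v_{5}  so sig = [2:1,1]
  {5,9}:  v_{5} + v_{9} = v_{8} + v_{10}  so sig = [2:1,1]
  {7,11}:  v_{7} + v_{11} = v_{0} + v_{8}  so sig = [2:1,1]
  {2,6}:  v_{2} + v_{6} = v_{1} + v_{7} + v_{10}  so sig = [2:1,1,1]
  {5,6}:  v_{5} + v_{6} = v_{0} + v_{3} + v_{10}  so sig = [2:1,1,1]
  {6,7}:  v_{6} + v_{7} = v_{0} + v_{1} + v_{10}  so sig = [2:1,1,1]
  {2,4}:  v_{2} + v_{4} = v_{7} + v_{8} + v_{9} + v_{10}  so sig = [2:1,1,1,1]
  {4,7}:  v_{4} + v_{7} = v_{0} + v_{8} + v_{9} + v_{10}  so sig = [2:1,1,1,1]
  {2,3}:  v_{2} + v_{3} = 2·v_{1} + v_{5} + v_{8} + v_{10}  so sig = [2:1,1,1,2]
  {4,5}:  v_{4} + v_{5} = v_{8} + 2·v_{10} + v_{11}  so sig = [2:1,1,2]
  {0,2}:  v_{0} + v_{2} = 2·v_{7}  so sig = [2:2]
  {0,3,9}:  v_{0} + v_{3} + v_{9} = 0  so sig = [3:]
  {1,10,11}:  v_{1} + v_{10} + v_{11} = 0  so sig = [3:]
  {9,10,11}:  v_{9} + v_{10} + v_{11} = v_{4}  so sig = [3:1]
  {0,3,4}:  v_{0} + v_{3} + v_{4} = v_{10} + v_{11}  so sig = [3:1,1]
  {1,5,11}:  v_{1} + v_{5} + v_{11} = v_{0} + v_{3} + v_{8}  so sig = [3:1,1,1]
  {0,1,8,10}:  v_{0} + v_{1} + v_{8} + v_{10} = v_{7}  so sig = [4:1]
  {0,3,8,10}:  v_{0} + v_{3} + v_{8} + v_{10} = v_{5}  so sig = [4:1]
  {1,7,8,10}:  v_{1} + v_{7} + v_{8} + v_{10} = v_{2}  so sig = [4:1]

Signatures (|P|; sorted positive RHS coefficients), sorted:
    |P|=2: 14 collections, coeffs (), (1), (1,1), (1,1), (1,1), (1,1), (1,1,1), (1,1,1), (1,1,1), (1,1,1,1), (1,1,1,1), (1,1,1,2), (1,1,2), (2)
    |P|=3: 5 collections, coeffs (), (), (1), (1,1), (1,1,1)
    |P|=4: 3 collections, coeffs (1), (1), (1)
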